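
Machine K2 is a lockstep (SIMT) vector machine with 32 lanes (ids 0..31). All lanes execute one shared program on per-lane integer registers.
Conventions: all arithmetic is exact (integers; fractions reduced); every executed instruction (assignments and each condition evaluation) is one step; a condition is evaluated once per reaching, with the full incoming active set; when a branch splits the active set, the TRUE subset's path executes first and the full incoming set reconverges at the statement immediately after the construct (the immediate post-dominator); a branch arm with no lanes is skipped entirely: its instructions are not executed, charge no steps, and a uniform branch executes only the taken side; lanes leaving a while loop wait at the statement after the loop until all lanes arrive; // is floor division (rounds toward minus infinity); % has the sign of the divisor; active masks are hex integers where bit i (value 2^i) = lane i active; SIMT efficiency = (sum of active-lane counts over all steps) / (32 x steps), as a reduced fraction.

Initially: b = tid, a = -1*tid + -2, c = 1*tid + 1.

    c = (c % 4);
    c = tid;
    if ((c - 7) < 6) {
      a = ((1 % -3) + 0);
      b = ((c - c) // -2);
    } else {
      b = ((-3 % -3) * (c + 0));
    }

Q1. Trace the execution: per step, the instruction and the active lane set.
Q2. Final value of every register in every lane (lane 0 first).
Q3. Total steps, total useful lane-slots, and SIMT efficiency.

step 0: c <- (c % 4)                 0xffffffff
step 1: c <- tid                     0xffffffff
step 2: eval ((c - 7) < 6)           0xffffffff
step 3: a <- ((1 % -3) + 0)          0x00001fff
step 4: b <- ((c - c) // -2)         0x00001fff
step 5: b <- ((-3 % -3) * (c + 0))   0xffffe000

Answer: 6 steps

b: 0,0,0,0,0,0,0,0,0,0,0,0,0,0,0,0,0,0,0,0,0,0,0,0,0,0,0,0,0,0,0,0
a: -2,-2,-2,-2,-2,-2,-2,-2,-2,-2,-2,-2,-2,-15,-16,-17,-18,-19,-20,-21,-22,-23,-24,-25,-26,-27,-28,-29,-30,-31,-32,-33
c: 0,1,2,3,4,5,6,7,8,9,10,11,12,13,14,15,16,17,18,19,20,21,22,23,24,25,26,27,28,29,30,31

steps = 6; useful = 141; efficiency = 141/192 = 47/64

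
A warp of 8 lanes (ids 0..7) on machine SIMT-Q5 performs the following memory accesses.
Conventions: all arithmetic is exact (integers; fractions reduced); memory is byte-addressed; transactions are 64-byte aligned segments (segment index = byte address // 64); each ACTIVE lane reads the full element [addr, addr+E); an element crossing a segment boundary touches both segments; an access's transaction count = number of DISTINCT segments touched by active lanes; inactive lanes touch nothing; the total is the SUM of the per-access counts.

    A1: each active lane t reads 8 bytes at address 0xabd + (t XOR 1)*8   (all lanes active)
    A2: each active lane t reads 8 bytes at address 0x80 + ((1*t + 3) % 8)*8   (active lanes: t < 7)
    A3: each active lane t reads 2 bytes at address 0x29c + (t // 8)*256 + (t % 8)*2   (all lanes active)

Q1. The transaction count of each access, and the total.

A1: 2 transactions
A2: 1 transaction
A3: 1 transaction

Answer: 2,1,1; total 4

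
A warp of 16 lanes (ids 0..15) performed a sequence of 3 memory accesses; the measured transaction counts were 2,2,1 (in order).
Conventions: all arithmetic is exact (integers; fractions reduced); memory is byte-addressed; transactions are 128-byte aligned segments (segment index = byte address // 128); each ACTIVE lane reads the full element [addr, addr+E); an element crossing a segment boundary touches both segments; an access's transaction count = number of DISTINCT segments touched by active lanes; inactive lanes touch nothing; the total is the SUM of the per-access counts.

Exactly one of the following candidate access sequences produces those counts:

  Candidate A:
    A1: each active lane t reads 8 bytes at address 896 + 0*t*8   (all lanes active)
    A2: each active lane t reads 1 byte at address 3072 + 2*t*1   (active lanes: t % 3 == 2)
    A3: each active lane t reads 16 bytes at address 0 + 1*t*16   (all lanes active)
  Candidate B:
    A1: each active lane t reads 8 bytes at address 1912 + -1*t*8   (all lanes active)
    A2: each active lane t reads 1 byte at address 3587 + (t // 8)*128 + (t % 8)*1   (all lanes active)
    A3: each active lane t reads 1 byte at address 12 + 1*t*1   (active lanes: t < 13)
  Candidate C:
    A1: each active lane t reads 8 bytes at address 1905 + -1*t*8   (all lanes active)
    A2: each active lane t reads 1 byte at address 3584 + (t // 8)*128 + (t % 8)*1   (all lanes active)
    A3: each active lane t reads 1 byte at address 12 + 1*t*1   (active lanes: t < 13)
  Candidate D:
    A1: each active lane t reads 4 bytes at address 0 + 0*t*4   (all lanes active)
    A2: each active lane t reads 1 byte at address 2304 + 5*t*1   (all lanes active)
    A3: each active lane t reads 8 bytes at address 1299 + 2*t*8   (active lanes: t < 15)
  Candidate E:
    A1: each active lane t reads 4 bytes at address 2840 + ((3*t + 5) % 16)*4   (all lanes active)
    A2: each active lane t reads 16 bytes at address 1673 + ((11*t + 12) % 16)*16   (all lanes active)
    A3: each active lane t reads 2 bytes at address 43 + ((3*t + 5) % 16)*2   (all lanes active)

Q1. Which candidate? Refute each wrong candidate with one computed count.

A: A1 gives 1 transaction, not 2
B: A1 gives 1 transaction, not 2
D: A1 gives 1 transaction, not 2
E: A1 gives 1 transaction, not 2
C: all counts match (2,2,1)

Answer: C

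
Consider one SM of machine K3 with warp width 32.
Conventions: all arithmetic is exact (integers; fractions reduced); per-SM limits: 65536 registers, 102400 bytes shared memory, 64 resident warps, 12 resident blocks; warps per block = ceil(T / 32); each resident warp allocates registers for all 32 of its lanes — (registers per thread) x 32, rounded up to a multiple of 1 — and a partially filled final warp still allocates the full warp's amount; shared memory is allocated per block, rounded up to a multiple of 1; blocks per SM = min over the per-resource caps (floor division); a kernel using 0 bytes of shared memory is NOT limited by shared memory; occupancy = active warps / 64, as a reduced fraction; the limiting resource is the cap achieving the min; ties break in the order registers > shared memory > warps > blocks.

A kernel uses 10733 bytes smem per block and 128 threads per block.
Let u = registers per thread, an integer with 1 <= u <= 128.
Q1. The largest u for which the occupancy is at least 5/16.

Answer: u = 102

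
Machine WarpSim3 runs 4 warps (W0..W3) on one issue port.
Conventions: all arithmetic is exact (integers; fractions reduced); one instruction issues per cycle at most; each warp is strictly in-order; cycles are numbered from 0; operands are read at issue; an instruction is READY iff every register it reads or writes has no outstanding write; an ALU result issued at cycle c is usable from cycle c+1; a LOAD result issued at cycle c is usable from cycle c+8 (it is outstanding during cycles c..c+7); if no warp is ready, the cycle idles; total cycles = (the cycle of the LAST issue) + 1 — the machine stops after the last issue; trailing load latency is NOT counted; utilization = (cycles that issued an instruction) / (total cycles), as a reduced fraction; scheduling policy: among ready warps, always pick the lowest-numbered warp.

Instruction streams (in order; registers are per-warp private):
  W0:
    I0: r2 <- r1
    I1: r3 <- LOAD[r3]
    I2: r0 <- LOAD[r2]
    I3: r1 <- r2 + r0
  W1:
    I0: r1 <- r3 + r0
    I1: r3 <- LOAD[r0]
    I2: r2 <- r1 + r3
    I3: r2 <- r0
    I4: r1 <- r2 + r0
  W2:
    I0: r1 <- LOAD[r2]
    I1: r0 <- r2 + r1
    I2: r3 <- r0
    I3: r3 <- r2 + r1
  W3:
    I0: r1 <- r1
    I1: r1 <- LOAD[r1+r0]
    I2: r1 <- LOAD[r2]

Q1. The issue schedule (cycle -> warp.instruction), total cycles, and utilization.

cycle 0: W0.I0
cycle 1: W0.I1
cycle 2: W0.I2
cycle 3: W1.I0
cycle 4: W1.I1
cycle 5: W2.I0
cycle 6: W3.I0
cycle 7: W3.I1
cycle 8: idle
cycle 9: idle
cycle 10: W0.I3
cycle 11: idle
cycle 12: W1.I2
cycle 13: W1.I3
cycle 14: W1.I4
cycle 15: W2.I1
cycle 16: W2.I2
cycle 17: W2.I3
cycle 18: W3.I2

Answer: 19 cycles, utilization 16/19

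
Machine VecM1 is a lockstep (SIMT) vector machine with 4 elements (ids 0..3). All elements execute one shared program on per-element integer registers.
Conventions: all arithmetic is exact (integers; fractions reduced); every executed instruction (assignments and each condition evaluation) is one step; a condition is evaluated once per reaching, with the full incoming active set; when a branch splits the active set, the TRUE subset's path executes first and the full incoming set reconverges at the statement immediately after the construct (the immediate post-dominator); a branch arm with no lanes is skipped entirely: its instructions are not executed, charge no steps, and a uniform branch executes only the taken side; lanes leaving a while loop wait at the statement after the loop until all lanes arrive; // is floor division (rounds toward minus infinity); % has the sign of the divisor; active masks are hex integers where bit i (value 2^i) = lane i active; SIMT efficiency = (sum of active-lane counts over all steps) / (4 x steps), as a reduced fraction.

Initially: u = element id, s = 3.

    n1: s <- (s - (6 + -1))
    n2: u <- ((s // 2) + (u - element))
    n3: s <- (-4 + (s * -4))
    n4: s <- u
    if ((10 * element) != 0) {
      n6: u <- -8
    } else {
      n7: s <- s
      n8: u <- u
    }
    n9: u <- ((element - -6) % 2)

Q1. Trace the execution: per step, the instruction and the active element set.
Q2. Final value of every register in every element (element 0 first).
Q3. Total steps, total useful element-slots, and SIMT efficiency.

step 0: s <- (s - (6 + -1))          0xf
step 1: u <- ((s // 2) + (u - element)) 0xf
step 2: s <- (-4 + (s * -4))         0xf
step 3: s <- u                       0xf
step 4: eval ((10 * element) != 0)   0xf
step 5: u <- -8                      0xe
step 6: s <- s                       0x1
step 7: u <- u                       0x1
step 8: u <- ((element - -6) % 2)    0xf

Answer: 9 steps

u: 0,1,0,1
s: -1,-1,-1,-1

steps = 9; useful = 29; efficiency = 29/36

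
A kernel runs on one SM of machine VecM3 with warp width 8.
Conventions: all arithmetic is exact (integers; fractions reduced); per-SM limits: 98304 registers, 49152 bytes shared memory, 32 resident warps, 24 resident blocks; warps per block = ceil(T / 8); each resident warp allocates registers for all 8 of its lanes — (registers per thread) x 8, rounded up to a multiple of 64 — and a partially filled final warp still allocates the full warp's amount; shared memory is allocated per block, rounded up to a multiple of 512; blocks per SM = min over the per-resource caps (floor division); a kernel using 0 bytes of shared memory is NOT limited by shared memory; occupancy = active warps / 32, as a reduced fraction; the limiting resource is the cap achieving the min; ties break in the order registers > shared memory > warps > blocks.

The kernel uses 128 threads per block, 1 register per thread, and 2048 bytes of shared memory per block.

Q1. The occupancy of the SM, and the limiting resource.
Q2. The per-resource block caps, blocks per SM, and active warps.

Answer: occupancy 1, limited by warps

registers: 96 blocks
shared memory: 24 blocks
warps: 2 blocks
blocks: 24 blocks

Answer: 2 blocks, 32 active warps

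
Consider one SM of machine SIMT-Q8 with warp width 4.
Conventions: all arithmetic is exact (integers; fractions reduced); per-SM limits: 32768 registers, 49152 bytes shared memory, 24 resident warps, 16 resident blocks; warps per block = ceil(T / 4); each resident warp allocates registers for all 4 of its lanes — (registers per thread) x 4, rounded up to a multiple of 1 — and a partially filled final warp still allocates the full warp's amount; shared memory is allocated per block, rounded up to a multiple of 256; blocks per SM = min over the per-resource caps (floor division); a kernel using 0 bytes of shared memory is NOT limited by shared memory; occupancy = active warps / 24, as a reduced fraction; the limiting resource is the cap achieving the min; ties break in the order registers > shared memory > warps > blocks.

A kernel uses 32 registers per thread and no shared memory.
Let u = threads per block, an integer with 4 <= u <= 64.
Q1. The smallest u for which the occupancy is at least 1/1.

Answer: u = 5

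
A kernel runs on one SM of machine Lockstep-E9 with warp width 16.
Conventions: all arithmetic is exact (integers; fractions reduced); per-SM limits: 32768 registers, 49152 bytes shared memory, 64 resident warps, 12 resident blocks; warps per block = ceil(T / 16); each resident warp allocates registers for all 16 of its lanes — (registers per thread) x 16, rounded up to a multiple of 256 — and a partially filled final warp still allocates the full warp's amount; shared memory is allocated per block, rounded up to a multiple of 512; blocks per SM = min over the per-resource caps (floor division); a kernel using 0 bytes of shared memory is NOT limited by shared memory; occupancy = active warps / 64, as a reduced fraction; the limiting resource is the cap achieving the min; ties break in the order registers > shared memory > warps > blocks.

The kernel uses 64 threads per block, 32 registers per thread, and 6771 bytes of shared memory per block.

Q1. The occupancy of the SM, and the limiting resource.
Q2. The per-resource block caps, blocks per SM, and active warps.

Answer: occupancy 3/8, limited by shared memory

registers: 16 blocks
shared memory: 6 blocks
warps: 16 blocks
blocks: 12 blocks

Answer: 6 blocks, 24 active warps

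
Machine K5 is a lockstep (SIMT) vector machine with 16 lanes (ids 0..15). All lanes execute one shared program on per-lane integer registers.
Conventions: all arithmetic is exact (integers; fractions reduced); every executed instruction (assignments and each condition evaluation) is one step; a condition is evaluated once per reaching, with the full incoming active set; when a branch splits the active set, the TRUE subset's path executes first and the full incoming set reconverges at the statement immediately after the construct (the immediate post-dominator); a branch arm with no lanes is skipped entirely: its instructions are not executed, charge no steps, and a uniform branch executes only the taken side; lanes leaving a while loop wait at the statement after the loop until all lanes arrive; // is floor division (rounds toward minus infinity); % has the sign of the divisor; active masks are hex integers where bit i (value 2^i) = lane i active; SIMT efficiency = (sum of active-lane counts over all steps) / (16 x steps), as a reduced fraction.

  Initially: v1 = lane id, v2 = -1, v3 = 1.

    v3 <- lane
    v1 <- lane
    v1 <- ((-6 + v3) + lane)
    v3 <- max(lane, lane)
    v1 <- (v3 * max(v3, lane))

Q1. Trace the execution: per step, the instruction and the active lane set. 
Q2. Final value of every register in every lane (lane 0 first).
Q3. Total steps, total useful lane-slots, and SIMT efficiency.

step 0: v3 <- lane                   0xffff
step 1: v1 <- lane                   0xffff
step 2: v1 <- ((-6 + v3) + lane)     0xffff
step 3: v3 <- max(lane, lane)        0xffff
step 4: v1 <- (v3 * max(v3, lane))   0xffff

Answer: 5 steps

v1: 0,1,4,9,16,25,36,49,64,81,100,121,144,169,196,225
v2: -1,-1,-1,-1,-1,-1,-1,-1,-1,-1,-1,-1,-1,-1,-1,-1
v3: 0,1,2,3,4,5,6,7,8,9,10,11,12,13,14,15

steps = 5; useful = 80; efficiency = 80/80 = 1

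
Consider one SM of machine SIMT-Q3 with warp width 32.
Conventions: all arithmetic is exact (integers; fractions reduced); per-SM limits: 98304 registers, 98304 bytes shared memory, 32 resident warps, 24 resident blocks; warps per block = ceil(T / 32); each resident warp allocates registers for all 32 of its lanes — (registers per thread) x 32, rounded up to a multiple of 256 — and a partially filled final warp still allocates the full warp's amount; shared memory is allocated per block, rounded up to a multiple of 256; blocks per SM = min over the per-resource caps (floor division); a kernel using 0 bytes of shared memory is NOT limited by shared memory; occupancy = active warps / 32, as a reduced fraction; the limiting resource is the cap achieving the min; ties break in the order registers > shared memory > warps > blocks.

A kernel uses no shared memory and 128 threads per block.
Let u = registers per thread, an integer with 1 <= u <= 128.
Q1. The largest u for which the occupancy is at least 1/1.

Answer: u = 96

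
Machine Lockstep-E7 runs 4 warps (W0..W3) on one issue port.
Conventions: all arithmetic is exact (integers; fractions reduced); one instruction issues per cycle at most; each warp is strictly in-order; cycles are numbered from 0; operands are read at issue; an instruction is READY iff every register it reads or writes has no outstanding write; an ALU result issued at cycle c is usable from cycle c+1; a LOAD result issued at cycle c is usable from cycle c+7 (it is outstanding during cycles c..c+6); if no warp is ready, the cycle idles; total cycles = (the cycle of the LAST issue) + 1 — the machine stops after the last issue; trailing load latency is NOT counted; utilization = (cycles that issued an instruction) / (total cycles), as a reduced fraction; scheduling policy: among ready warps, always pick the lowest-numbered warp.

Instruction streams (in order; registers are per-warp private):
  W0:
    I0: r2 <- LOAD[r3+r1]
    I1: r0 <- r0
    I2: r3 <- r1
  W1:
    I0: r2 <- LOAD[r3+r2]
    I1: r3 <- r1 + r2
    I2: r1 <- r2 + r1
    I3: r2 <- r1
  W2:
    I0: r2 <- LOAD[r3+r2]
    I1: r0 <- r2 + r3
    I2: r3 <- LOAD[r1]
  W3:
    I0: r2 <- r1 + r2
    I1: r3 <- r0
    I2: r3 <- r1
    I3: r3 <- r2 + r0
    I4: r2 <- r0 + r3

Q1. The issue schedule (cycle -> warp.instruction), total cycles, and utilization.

cycle 0: W0.I0
cycle 1: W0.I1
cycle 2: W0.I2
cycle 3: W1.I0
cycle 4: W2.I0
cycle 5: W3.I0
cycle 6: W3.I1
cycle 7: W3.I2
cycle 8: W3.I3
cycle 9: W3.I4
cycle 10: W1.I1
cycle 11: W1.I2
cycle 12: W1.I3
cycle 13: W2.I1
cycle 14: W2.I2

Answer: 15 cycles, utilization 1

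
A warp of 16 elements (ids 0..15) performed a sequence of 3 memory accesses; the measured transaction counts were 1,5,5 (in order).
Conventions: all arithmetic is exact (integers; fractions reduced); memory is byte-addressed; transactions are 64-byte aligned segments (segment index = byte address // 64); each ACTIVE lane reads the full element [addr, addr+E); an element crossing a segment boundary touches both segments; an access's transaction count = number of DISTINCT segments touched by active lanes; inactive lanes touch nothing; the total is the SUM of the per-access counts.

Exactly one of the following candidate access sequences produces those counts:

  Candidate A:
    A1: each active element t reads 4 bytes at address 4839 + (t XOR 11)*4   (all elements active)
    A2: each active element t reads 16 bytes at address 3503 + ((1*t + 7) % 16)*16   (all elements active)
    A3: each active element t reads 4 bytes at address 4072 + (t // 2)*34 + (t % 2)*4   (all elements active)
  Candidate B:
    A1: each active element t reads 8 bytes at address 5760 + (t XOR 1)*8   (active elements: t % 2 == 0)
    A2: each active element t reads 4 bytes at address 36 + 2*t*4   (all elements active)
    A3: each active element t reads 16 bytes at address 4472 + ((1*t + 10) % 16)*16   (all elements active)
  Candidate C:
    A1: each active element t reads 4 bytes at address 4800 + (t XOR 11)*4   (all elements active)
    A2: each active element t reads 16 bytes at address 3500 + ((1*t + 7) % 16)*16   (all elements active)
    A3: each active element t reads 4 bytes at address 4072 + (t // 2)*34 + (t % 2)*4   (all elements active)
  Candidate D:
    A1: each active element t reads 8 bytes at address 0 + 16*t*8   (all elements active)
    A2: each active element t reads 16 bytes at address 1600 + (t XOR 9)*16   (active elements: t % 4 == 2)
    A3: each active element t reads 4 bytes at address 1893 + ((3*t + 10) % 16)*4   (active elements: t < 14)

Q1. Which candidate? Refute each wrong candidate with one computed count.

A: A1 gives 2 transactions, not 1
B: A1 gives 2 transactions, not 1
D: A1 gives 16 transactions, not 1
C: all counts match (1,5,5)

Answer: C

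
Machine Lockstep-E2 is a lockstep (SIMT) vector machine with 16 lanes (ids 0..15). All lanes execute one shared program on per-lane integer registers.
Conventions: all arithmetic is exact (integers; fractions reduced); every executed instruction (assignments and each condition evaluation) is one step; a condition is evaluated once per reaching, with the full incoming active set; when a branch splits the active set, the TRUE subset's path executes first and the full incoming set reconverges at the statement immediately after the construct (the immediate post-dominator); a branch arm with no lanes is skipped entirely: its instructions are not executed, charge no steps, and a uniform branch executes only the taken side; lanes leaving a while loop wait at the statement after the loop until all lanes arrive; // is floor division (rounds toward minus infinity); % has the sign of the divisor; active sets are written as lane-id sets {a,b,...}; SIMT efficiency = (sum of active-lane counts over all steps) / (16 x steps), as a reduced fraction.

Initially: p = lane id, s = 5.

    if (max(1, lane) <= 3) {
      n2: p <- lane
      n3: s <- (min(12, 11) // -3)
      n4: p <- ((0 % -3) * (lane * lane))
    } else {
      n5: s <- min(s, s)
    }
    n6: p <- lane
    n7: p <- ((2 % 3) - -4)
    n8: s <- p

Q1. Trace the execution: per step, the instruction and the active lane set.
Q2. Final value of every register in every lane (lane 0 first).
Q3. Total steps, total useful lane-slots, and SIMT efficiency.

step 0: eval (max(1, lane) <= 3)     {0,1,2,3,4,5,6,7,8,9,10,11,12,13,14,15}
step 1: p <- lane                    {0,1,2,3}
step 2: s <- (min(12, 11) // -3)     {0,1,2,3}
step 3: p <- ((0 % -3) * (lane * lane)) {0,1,2,3}
step 4: s <- min(s, s)               {4,5,6,7,8,9,10,11,12,13,14,15}
step 5: p <- lane                    {0,1,2,3,4,5,6,7,8,9,10,11,12,13,14,15}
step 6: p <- ((2 % 3) - -4)          {0,1,2,3,4,5,6,7,8,9,10,11,12,13,14,15}
step 7: s <- p                       {0,1,2,3,4,5,6,7,8,9,10,11,12,13,14,15}

Answer: 8 steps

p: 6,6,6,6,6,6,6,6,6,6,6,6,6,6,6,6
s: 6,6,6,6,6,6,6,6,6,6,6,6,6,6,6,6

steps = 8; useful = 88; efficiency = 88/128 = 11/16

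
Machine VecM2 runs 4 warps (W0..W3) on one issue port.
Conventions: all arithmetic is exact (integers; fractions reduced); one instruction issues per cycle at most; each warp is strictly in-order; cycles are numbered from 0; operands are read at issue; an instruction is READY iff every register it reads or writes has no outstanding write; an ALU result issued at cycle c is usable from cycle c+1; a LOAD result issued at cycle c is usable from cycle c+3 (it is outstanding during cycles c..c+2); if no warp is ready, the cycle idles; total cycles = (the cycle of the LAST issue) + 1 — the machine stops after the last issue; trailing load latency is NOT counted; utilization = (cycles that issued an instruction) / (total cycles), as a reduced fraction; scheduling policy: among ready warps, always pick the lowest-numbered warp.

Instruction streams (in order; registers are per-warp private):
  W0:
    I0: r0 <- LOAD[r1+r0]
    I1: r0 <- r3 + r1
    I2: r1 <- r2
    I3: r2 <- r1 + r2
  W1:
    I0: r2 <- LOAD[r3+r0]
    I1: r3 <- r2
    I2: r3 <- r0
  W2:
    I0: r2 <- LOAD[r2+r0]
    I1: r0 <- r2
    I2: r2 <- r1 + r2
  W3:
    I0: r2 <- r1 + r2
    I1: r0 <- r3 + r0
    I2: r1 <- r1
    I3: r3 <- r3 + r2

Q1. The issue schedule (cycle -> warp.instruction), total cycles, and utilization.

cycle 0: W0.I0
cycle 1: W1.I0
cycle 2: W2.I0
cycle 3: W0.I1
cycle 4: W0.I2
cycle 5: W0.I3
cycle 6: W1.I1
cycle 7: W1.I2
cycle 8: W2.I1
cycle 9: W2.I2
cycle 10: W3.I0
cycle 11: W3.I1
cycle 12: W3.I2
cycle 13: W3.I3

Answer: 14 cycles, utilization 1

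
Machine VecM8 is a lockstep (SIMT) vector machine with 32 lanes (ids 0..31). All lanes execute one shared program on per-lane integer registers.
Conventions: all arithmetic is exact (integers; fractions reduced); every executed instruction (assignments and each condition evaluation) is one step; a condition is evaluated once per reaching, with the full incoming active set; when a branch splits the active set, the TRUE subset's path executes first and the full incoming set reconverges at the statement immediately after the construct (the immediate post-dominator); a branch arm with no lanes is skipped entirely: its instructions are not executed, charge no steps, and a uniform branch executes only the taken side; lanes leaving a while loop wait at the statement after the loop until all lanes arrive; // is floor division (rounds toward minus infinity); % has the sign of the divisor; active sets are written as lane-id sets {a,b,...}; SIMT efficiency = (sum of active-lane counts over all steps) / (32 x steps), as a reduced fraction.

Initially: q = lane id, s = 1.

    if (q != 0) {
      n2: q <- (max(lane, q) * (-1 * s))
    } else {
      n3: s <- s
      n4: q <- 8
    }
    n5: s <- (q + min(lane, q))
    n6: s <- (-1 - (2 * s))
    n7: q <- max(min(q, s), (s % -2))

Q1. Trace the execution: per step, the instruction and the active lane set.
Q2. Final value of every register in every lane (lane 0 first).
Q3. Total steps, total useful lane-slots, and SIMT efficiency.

step 0: eval (q != 0)                {0,1,2,3,4,5,6,7,8,9,10,11,12,13,14,15,16,17,18,19,20,21,22,23,24,25,26,27,28,29,30,31}
step 1: q <- (max(lane, q) * (-1 * s)) {1,2,3,4,5,6,7,8,9,10,11,12,13,14,15,16,17,18,19,20,21,22,23,24,25,26,27,28,29,30,31}
step 2: s <- s                       {0}
step 3: q <- 8                       {0}
step 4: s <- (q + min(lane, q))      {0,1,2,3,4,5,6,7,8,9,10,11,12,13,14,15,16,17,18,19,20,21,22,23,24,25,26,27,28,29,30,31}
step 5: s <- (-1 - (2 * s))          {0,1,2,3,4,5,6,7,8,9,10,11,12,13,14,15,16,17,18,19,20,21,22,23,24,25,26,27,28,29,30,31}
step 6: q <- max(min(q, s), (s % -2)) {0,1,2,3,4,5,6,7,8,9,10,11,12,13,14,15,16,17,18,19,20,21,22,23,24,25,26,27,28,29,30,31}

Answer: 7 steps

q: -1,-1,-1,-1,-1,-1,-1,-1,-1,-1,-1,-1,-1,-1,-1,-1,-1,-1,-1,-1,-1,-1,-1,-1,-1,-1,-1,-1,-1,-1,-1,-1
s: -17,3,7,11,15,19,23,27,31,35,39,43,47,51,55,59,63,67,71,75,79,83,87,91,95,99,103,107,111,115,119,123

steps = 7; useful = 161; efficiency = 161/224 = 23/32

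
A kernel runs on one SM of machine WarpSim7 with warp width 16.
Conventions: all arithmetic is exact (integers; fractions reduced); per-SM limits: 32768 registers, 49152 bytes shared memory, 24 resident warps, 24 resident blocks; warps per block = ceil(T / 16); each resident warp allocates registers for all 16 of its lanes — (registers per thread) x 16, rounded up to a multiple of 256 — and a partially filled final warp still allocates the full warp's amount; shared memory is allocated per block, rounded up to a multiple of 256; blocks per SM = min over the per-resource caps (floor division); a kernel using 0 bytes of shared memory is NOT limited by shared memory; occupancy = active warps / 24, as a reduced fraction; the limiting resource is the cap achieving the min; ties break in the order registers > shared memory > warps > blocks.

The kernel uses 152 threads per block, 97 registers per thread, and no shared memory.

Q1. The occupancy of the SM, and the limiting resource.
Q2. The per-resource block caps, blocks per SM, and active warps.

Answer: occupancy 5/12, limited by registers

registers: 1 block
shared memory: no limit (kernel uses none)
warps: 2 blocks
blocks: 24 blocks

Answer: 1 block, 10 active warps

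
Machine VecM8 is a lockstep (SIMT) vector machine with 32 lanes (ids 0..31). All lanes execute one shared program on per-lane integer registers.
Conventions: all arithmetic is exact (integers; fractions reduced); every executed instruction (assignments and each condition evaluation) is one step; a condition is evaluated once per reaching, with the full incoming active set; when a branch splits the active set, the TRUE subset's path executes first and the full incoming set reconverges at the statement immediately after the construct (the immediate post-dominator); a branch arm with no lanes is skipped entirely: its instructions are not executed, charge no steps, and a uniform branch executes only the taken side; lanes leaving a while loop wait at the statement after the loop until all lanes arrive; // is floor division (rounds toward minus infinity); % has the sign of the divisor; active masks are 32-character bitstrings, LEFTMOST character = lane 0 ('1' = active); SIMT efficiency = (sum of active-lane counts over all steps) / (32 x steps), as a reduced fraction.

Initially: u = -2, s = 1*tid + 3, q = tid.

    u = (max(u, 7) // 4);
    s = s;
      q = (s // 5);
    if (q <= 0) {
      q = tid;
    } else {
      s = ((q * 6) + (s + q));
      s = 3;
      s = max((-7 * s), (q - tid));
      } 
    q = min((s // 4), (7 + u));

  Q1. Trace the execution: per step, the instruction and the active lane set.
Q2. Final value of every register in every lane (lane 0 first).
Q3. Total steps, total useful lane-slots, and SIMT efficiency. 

step 0: u <- (max(u, 7) // 4)        11111111111111111111111111111111
step 1: s <- s                       11111111111111111111111111111111
step 2: q <- (s // 5)                11111111111111111111111111111111
step 3: eval (q <= 0)                11111111111111111111111111111111
step 4: q <- tid                     11000000000000000000000000000000
step 5: s <- ((q * 6) + (s + q))     00111111111111111111111111111111
step 6: s <- 3                       00111111111111111111111111111111
step 7: s <- max((-7 * s), (q - tid)) 00111111111111111111111111111111
step 8: q <- min((s // 4), (7 + u))  11111111111111111111111111111111

Answer: 9 steps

u: 1,1,1,1,1,1,1,1,1,1,1,1,1,1,1,1,1,1,1,1,1,1,1,1,1,1,1,1,1,1,1,1
s: 3,4,-1,-2,-3,-4,-5,-5,-6,-7,-8,-9,-9,-10,-11,-12,-13,-13,-14,-15,-16,-17,-17,-18,-19,-20,-21,-21,-21,-21,-21,-21
q: 0,1,-1,-1,-1,-1,-2,-2,-2,-2,-2,-3,-3,-3,-3,-3,-4,-4,-4,-4,-4,-5,-5,-5,-5,-5,-6,-6,-6,-6,-6,-6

steps = 9; useful = 252; efficiency = 252/288 = 7/8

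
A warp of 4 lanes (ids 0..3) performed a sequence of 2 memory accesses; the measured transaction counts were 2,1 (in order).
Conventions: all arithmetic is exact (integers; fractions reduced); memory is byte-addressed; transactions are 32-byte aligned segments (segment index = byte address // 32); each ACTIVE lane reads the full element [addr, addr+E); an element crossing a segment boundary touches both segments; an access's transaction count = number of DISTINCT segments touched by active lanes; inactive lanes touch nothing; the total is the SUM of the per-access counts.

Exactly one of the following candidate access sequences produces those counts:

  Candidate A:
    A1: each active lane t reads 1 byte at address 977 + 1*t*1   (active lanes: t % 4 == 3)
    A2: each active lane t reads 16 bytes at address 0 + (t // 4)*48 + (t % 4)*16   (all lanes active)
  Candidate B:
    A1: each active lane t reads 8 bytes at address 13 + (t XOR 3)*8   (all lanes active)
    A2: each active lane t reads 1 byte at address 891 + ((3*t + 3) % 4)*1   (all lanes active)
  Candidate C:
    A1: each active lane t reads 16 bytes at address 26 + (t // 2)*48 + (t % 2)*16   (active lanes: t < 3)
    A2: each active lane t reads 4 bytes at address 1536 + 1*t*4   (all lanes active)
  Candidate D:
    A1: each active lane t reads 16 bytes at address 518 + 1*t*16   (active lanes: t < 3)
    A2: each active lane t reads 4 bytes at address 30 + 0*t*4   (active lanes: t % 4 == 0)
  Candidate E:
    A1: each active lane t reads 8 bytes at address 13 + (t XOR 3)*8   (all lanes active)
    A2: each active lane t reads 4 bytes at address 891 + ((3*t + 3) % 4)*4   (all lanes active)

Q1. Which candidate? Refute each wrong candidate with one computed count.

A: A1 gives 1 transaction, not 2
C: A1 gives 3 transactions, not 2
D: A2 gives 2 transactions, not 1
E: A2 gives 2 transactions, not 1
B: all counts match (2,1)

Answer: B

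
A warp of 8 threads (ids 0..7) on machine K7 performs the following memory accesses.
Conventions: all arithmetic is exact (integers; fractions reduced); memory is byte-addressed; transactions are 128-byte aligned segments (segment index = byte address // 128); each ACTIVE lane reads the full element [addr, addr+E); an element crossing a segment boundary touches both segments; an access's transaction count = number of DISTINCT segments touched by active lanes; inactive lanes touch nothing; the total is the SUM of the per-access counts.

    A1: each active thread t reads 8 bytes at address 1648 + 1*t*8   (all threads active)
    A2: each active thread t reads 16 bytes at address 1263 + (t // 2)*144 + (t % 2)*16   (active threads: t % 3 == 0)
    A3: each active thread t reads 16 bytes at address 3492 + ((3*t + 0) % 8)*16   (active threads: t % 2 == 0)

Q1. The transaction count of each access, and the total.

A1: 2 transactions
A2: 3 transactions
A3: 2 transactions

Answer: 2,3,2; total 7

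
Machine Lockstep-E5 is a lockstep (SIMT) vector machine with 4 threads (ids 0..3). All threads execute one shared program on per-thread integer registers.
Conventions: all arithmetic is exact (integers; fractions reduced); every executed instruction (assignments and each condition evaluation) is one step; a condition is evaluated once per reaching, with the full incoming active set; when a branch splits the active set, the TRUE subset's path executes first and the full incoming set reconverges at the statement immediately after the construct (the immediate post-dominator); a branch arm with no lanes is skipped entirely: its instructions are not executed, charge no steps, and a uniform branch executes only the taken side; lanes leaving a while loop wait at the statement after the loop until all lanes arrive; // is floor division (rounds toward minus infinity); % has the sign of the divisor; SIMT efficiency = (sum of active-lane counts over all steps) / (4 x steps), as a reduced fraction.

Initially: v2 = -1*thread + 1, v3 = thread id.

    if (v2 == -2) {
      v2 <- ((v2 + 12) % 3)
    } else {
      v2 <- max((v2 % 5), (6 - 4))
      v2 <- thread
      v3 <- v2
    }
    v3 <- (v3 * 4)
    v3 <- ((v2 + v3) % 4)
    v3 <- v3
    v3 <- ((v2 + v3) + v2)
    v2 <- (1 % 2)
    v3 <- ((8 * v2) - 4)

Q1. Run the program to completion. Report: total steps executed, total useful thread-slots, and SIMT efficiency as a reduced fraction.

Answer: 11 steps, 38 useful, 19/22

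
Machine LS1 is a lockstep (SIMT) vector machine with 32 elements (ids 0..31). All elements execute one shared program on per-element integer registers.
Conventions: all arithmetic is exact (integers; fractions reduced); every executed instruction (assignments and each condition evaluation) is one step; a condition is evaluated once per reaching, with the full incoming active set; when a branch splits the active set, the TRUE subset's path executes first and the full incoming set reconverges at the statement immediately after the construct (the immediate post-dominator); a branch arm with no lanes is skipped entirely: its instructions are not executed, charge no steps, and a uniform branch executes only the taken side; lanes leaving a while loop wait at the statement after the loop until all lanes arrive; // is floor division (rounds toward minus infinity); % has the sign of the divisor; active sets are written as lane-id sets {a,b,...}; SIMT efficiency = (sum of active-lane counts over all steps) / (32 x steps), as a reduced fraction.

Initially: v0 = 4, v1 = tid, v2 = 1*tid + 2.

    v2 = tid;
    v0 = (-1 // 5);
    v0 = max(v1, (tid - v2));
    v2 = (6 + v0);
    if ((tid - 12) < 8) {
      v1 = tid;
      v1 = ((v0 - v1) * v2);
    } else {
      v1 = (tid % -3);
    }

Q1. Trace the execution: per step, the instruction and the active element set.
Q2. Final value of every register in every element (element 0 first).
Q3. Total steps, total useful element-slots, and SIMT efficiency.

step 0: v2 <- tid                    {0,1,2,3,4,5,6,7,8,9,10,11,12,13,14,15,16,17,18,19,20,21,22,23,24,25,26,27,28,29,30,31}
step 1: v0 <- (-1 // 5)              {0,1,2,3,4,5,6,7,8,9,10,11,12,13,14,15,16,17,18,19,20,21,22,23,24,25,26,27,28,29,30,31}
step 2: v0 <- max(v1, (tid - v2))    {0,1,2,3,4,5,6,7,8,9,10,11,12,13,14,15,16,17,18,19,20,21,22,23,24,25,26,27,28,29,30,31}
step 3: v2 <- (6 + v0)               {0,1,2,3,4,5,6,7,8,9,10,11,12,13,14,15,16,17,18,19,20,21,22,23,24,25,26,27,28,29,30,31}
step 4: eval ((tid - 12) < 8)        {0,1,2,3,4,5,6,7,8,9,10,11,12,13,14,15,16,17,18,19,20,21,22,23,24,25,26,27,28,29,30,31}
step 5: v1 <- tid                    {0,1,2,3,4,5,6,7,8,9,10,11,12,13,14,15,16,17,18,19}
step 6: v1 <- ((v0 - v1) * v2)       {0,1,2,3,4,5,6,7,8,9,10,11,12,13,14,15,16,17,18,19}
step 7: v1 <- (tid % -3)             {20,21,22,23,24,25,26,27,28,29,30,31}

Answer: 8 steps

v0: 0,1,2,3,4,5,6,7,8,9,10,11,12,13,14,15,16,17,18,19,20,21,22,23,24,25,26,27,28,29,30,31
v1: 0,0,0,0,0,0,0,0,0,0,0,0,0,0,0,0,0,0,0,0,-1,0,-2,-1,0,-2,-1,0,-2,-1,0,-2
v2: 6,7,8,9,10,11,12,13,14,15,16,17,18,19,20,21,22,23,24,25,26,27,28,29,30,31,32,33,34,35,36,37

steps = 8; useful = 212; efficiency = 212/256 = 53/64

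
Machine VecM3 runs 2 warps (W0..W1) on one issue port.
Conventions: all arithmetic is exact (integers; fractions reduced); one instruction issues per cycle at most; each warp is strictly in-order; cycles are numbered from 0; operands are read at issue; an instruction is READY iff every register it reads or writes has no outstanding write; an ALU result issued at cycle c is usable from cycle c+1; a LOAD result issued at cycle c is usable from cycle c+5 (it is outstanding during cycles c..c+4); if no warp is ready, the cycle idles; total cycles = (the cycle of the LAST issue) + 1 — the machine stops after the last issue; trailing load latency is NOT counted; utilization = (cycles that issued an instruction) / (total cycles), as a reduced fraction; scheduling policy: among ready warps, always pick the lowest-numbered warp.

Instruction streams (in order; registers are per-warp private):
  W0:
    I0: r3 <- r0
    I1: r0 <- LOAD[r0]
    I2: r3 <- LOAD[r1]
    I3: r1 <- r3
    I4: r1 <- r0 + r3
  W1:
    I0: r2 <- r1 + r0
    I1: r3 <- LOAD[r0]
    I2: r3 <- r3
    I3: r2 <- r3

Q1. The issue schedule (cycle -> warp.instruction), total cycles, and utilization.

cycle 0: W0.I0
cycle 1: W0.I1
cycle 2: W0.I2
cycle 3: W1.I0
cycle 4: W1.I1
cycle 5: idle
cycle 6: idle
cycle 7: W0.I3
cycle 8: W0.I4
cycle 9: W1.I2
cycle 10: W1.I3

Answer: 11 cycles, utilization 9/11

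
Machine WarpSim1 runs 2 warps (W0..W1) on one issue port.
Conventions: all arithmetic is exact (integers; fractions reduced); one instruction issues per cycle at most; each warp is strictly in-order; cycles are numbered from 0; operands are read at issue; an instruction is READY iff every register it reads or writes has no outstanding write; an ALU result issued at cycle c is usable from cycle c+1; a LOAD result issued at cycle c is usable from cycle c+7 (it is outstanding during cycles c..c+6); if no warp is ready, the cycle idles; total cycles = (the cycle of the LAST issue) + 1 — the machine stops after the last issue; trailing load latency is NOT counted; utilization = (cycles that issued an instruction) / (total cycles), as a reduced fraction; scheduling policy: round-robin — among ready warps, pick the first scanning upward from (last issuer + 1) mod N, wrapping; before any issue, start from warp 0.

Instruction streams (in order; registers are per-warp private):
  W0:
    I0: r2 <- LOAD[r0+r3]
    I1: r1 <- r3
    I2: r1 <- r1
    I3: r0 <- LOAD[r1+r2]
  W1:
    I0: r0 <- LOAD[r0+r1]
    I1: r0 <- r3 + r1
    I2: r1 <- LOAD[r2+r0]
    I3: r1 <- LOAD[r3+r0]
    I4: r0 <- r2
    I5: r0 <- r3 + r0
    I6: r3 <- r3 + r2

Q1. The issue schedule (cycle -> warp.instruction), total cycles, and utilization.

cycle 0: W0.I0
cycle 1: W1.I0
cycle 2: W0.I1
cycle 3: W0.I2
cycle 4: idle
cycle 5: idle
cycle 6: idle
cycle 7: W0.I3
cycle 8: W1.I1
cycle 9: W1.I2
cycle 10: idle
cycle 11: idle
cycle 12: idle
cycle 13: idle
cycle 14: idle
cycle 15: idle
cycle 16: W1.I3
cycle 17: W1.I4
cycle 18: W1.I5
cycle 19: W1.I6

Answer: 20 cycles, utilization 11/20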